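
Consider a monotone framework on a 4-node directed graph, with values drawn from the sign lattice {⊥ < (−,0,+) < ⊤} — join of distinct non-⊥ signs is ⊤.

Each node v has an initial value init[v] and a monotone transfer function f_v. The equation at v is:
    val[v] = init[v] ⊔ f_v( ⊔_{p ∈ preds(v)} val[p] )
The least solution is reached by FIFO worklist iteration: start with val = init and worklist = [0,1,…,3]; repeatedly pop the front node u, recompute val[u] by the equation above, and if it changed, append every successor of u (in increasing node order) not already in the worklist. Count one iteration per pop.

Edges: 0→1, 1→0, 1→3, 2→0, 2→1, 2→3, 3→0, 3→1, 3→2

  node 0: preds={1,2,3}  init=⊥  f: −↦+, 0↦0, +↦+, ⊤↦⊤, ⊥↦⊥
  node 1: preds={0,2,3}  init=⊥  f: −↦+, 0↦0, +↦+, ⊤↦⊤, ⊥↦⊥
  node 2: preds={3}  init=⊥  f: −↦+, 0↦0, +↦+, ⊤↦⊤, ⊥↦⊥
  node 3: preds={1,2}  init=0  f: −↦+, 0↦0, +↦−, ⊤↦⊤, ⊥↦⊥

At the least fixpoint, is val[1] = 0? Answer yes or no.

yes

Worklist (6 pops):
  #1 pop 0: in=0 → 0 (was ⊥); enqueue []
  #2 pop 1: in=0 → 0 (was ⊥); enqueue [0]
  #3 pop 2: in=0 → 0 (was ⊥); enqueue [1]
  #4 pop 3: in=0 → 0 (no change)
  #5 pop 0: in=0 → 0 (no change)
  #6 pop 1: in=0 → 0 (no change)

Fixpoint:
  val[0] = 0
  val[1] = 0
  val[2] = 0
  val[3] = 0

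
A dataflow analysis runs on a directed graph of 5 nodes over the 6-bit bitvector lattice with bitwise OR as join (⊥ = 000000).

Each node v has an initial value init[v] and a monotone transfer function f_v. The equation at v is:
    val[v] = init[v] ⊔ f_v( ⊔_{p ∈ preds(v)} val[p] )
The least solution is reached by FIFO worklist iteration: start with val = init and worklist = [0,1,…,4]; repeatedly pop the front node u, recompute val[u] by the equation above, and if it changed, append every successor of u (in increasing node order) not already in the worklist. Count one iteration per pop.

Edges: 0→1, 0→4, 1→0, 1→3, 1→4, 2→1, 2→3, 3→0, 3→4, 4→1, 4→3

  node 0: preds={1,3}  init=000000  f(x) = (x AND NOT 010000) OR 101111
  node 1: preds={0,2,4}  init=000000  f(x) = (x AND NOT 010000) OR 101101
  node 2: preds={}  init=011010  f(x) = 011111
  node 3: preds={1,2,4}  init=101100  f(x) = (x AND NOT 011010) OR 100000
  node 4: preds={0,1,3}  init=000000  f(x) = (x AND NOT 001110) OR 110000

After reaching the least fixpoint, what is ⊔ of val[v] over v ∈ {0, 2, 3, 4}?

Worklist (8 pops):
  #1 pop 0: in=101100 → 101111 (was 000000); enqueue []
  #2 pop 1: in=111111 → 101111 (was 000000); enqueue [0]
  #3 pop 2: in=000000 → 011111 (was 011010); enqueue [1]
  #4 pop 3: in=111111 → 101101 (was 101100); enqueue []
  #5 pop 4: in=101111 → 110001 (was 000000); enqueue [3]
  #6 pop 0: in=101111 → 101111 (no change)
  #7 pop 1: in=111111 → 101111 (no change)
  #8 pop 3: in=111111 → 101101 (no change)

Fixpoint:
  val[0] = 101111
  val[1] = 101111
  val[2] = 011111
  val[3] = 101101
  val[4] = 110001

111111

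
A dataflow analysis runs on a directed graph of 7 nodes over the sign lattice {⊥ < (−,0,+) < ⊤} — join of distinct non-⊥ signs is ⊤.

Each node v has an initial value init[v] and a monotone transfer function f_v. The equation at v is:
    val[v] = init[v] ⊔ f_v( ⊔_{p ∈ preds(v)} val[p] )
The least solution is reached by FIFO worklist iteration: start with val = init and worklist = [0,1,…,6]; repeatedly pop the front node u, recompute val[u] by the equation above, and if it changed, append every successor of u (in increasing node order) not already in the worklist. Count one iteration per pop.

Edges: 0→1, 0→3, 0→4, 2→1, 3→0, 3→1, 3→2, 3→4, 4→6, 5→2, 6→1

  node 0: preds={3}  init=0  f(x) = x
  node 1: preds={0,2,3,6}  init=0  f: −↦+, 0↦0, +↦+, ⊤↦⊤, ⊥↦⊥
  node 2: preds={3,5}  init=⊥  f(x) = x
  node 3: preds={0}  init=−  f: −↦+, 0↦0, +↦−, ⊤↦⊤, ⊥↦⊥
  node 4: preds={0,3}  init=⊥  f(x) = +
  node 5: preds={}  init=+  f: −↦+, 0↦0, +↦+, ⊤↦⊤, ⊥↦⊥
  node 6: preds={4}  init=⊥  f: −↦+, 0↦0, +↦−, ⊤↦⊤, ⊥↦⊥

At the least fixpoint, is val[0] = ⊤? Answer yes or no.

yes

Trace (10 dequeues):
  [1] u=0 | in − | out ⊤ | prev 0 | push {}
  [2] u=1 | in ⊤ | out ⊤ | prev 0 | push {}
  [3] u=2 | in ⊤ | out ⊤ | prev ⊥ | push {1}
  [4] u=3 | in ⊤ | out ⊤ | prev − | push {0,2}
  [5] u=4 | in ⊤ | out + | prev ⊥ | push {}
  [6] u=5 | in ⊥ | out + | ==
  [7] u=6 | in + | out − | prev ⊥ | push {}
  [8] u=1 | in ⊤ | out ⊤ | ==
  [9] u=0 | in ⊤ | out ⊤ | ==
  [10] u=2 | in ⊤ | out ⊤ | ==

Converged values:
  [0] ⊤
  [1] ⊤
  [2] ⊤
  [3] ⊤
  [4] +
  [5] +
  [6] −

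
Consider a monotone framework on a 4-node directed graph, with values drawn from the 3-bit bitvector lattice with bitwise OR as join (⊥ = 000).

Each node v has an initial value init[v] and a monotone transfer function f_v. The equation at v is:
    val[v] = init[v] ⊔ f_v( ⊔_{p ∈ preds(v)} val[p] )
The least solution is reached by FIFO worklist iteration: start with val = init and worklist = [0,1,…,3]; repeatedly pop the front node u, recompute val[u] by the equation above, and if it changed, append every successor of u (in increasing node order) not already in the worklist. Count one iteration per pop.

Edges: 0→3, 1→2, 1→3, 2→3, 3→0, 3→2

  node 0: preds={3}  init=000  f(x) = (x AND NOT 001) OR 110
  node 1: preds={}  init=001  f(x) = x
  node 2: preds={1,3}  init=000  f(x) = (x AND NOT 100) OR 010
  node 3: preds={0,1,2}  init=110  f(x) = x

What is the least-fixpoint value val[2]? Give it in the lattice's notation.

011

Iteration log — 6 steps:
  step 1. node 0  ⊔preds=110  new=110  old=000  +wl: 
  step 2. node 1  ⊔preds=000  new=001  stable
  step 3. node 2  ⊔preds=111  new=011  old=000  +wl: 
  step 4. node 3  ⊔preds=111  new=111  old=110  +wl: 0,2
  step 5. node 0  ⊔preds=111  new=110  stable
  step 6. node 2  ⊔preds=111  new=011  stable

Least fixpoint reached:
  node 0: 110
  node 1: 001
  node 2: 011
  node 3: 111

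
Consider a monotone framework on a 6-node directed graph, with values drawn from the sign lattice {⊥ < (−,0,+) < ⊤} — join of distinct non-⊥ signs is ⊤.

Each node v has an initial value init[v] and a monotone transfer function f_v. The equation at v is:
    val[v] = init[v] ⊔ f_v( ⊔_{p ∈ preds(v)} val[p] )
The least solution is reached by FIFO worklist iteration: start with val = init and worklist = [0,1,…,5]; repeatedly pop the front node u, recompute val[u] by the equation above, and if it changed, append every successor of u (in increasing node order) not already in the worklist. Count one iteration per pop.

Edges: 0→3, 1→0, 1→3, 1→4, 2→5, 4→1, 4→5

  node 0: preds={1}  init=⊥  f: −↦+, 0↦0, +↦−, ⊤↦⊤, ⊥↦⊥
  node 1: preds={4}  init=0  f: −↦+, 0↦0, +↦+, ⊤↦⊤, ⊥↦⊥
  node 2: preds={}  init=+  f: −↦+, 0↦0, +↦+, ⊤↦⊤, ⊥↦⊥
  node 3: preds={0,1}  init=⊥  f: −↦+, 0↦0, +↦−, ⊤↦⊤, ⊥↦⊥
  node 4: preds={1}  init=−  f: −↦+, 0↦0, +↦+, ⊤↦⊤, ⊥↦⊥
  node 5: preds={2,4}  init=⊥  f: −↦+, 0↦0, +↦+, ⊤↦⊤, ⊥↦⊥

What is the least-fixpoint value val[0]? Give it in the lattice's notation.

Trace (9 dequeues):
  [1] u=0 | in 0 | out 0 | prev ⊥ | push {}
  [2] u=1 | in − | out ⊤ | prev 0 | push {0}
  [3] u=2 | in ⊥ | out + | ==
  [4] u=3 | in ⊤ | out ⊤ | prev ⊥ | push {}
  [5] u=4 | in ⊤ | out ⊤ | prev − | push {1}
  [6] u=5 | in ⊤ | out ⊤ | prev ⊥ | push {}
  [7] u=0 | in ⊤ | out ⊤ | prev 0 | push {3}
  [8] u=1 | in ⊤ | out ⊤ | ==
  [9] u=3 | in ⊤ | out ⊤ | ==

Converged values:
  [0] ⊤
  [1] ⊤
  [2] +
  [3] ⊤
  [4] ⊤
  [5] ⊤

⊤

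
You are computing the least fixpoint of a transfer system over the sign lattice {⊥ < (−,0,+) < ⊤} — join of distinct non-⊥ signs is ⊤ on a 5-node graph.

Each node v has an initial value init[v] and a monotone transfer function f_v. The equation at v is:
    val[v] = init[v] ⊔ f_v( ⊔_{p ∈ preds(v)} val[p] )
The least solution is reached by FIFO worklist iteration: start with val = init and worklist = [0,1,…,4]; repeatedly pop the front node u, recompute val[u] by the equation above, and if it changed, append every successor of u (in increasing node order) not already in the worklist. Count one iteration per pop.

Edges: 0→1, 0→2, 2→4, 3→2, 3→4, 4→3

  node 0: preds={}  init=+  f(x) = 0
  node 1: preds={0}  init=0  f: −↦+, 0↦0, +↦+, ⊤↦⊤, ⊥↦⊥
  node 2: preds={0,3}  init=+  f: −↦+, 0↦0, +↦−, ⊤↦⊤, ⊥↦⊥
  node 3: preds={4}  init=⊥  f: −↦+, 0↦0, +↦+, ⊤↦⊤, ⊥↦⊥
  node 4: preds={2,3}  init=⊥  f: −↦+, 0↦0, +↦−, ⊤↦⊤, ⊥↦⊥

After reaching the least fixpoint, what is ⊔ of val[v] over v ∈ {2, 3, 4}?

Iteration log — 8 steps:
  step 1. node 0  ⊔preds=⊥  new=⊤  old=+  +wl: 
  step 2. node 1  ⊔preds=⊤  new=⊤  old=0  +wl: 
  step 3. node 2  ⊔preds=⊤  new=⊤  old=+  +wl: 
  step 4. node 3  ⊔preds=⊥  new=⊥  stable
  step 5. node 4  ⊔preds=⊤  new=⊤  old=⊥  +wl: 3
  step 6. node 3  ⊔preds=⊤  new=⊤  old=⊥  +wl: 2,4
  step 7. node 2  ⊔preds=⊤  new=⊤  stable
  step 8. node 4  ⊔preds=⊤  new=⊤  stable

Least fixpoint reached:
  node 0: ⊤
  node 1: ⊤
  node 2: ⊤
  node 3: ⊤
  node 4: ⊤

⊤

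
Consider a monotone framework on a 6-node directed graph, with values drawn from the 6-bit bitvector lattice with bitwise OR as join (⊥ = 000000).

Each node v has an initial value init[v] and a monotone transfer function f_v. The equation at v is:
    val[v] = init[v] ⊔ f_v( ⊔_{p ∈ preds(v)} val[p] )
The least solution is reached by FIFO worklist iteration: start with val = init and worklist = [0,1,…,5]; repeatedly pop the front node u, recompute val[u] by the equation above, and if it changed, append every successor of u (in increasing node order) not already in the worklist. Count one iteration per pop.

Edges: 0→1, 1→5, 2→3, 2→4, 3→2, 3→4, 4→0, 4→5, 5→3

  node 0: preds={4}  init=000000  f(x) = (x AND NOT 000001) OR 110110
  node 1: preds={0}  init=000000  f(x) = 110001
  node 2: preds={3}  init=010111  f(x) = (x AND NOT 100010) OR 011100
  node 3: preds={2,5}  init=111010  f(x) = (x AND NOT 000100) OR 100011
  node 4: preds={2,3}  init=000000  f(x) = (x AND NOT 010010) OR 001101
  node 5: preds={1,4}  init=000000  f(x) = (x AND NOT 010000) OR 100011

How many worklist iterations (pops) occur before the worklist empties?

Trace (10 dequeues):
  [1] u=0 | in 000000 | out 110110 | prev 000000 | push {}
  [2] u=1 | in 110110 | out 110001 | prev 000000 | push {}
  [3] u=2 | in 111010 | out 011111 | prev 010111 | push {}
  [4] u=3 | in 011111 | out 111011 | prev 111010 | push {2}
  [5] u=4 | in 111111 | out 101101 | prev 000000 | push {0}
  [6] u=5 | in 111101 | out 101111 | prev 000000 | push {3}
  [7] u=2 | in 111011 | out 011111 | ==
  [8] u=0 | in 101101 | out 111110 | prev 110110 | push {1}
  [9] u=3 | in 111111 | out 111011 | ==
  [10] u=1 | in 111110 | out 110001 | ==

Converged values:
  [0] 111110
  [1] 110001
  [2] 011111
  [3] 111011
  [4] 101101
  [5] 101111

10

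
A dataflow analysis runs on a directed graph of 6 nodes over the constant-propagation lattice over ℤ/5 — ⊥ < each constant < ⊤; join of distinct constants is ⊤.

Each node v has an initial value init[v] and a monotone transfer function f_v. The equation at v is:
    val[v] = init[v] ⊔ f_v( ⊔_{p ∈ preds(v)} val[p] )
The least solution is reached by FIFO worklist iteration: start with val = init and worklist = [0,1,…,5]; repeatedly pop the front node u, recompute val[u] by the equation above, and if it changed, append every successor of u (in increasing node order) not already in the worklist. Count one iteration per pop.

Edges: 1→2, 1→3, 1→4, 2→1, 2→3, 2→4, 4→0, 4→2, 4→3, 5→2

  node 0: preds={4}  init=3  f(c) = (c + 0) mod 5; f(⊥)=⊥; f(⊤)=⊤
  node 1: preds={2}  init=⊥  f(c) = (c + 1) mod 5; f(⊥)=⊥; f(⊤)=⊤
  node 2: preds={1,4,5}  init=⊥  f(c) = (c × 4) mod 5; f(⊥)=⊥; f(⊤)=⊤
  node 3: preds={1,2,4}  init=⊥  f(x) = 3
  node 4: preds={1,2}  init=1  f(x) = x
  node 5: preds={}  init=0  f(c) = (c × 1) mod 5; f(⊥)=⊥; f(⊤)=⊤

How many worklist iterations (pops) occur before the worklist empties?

11

Iteration log — 11 steps:
  step 1. node 0  ⊔preds=1  new=⊤  old=3  +wl: 
  step 2. node 1  ⊔preds=⊥  new=⊥  stable
  step 3. node 2  ⊔preds=⊤  new=⊤  old=⊥  +wl: 1
  step 4. node 3  ⊔preds=⊤  new=3  old=⊥  +wl: 
  step 5. node 4  ⊔preds=⊤  new=⊤  old=1  +wl: 0,2,3
  step 6. node 5  ⊔preds=⊥  new=0  stable
  step 7. node 1  ⊔preds=⊤  new=⊤  old=⊥  +wl: 4
  step 8. node 0  ⊔preds=⊤  new=⊤  stable
  step 9. node 2  ⊔preds=⊤  new=⊤  stable
  step 10. node 3  ⊔preds=⊤  new=3  stable
  step 11. node 4  ⊔preds=⊤  new=⊤  stable

Least fixpoint reached:
  node 0: ⊤
  node 1: ⊤
  node 2: ⊤
  node 3: 3
  node 4: ⊤
  node 5: 0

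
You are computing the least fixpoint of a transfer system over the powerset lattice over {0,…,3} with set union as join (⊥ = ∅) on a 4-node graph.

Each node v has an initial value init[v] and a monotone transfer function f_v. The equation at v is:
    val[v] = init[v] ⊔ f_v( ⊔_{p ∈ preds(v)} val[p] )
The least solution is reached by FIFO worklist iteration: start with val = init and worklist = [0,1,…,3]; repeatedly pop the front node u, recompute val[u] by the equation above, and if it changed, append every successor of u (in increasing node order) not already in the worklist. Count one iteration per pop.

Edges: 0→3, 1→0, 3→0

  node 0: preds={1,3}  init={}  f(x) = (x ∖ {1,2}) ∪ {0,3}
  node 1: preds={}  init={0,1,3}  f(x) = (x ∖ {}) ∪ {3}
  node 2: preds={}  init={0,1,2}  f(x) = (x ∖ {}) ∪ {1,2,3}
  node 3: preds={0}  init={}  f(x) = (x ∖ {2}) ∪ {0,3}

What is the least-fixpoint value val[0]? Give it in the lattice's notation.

Iteration log — 5 steps:
  step 1. node 0  ⊔preds={0,1,3}  new={0,3}  old={}  +wl: 
  step 2. node 1  ⊔preds={}  new={0,1,3}  stable
  step 3. node 2  ⊔preds={}  new={0,1,2,3}  old={0,1,2}  +wl: 
  step 4. node 3  ⊔preds={0,3}  new={0,3}  old={}  +wl: 0
  step 5. node 0  ⊔preds={0,1,3}  new={0,3}  stable

Least fixpoint reached:
  node 0: {0,3}
  node 1: {0,1,3}
  node 2: {0,1,2,3}
  node 3: {0,3}

{0,3}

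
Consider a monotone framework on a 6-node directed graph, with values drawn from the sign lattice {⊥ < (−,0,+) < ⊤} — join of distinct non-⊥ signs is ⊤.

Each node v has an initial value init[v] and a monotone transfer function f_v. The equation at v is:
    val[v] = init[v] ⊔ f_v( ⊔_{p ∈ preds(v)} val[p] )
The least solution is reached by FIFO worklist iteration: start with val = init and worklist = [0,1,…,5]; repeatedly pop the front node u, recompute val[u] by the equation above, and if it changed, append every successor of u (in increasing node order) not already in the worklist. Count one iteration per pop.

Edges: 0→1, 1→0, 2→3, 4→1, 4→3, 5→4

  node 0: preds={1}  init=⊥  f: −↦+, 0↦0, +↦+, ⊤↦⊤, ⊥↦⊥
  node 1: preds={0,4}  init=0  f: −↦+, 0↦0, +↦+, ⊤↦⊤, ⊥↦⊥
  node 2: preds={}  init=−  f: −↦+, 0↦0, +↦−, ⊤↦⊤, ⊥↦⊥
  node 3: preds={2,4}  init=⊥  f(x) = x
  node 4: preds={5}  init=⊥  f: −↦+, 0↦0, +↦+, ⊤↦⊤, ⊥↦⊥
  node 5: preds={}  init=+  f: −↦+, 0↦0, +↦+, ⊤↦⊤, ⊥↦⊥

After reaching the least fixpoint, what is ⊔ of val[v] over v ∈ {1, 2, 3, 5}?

Iteration log — 10 steps:
  step 1. node 0  ⊔preds=0  new=0  old=⊥  +wl: 
  step 2. node 1  ⊔preds=0  new=0  stable
  step 3. node 2  ⊔preds=⊥  new=−  stable
  step 4. node 3  ⊔preds=−  new=−  old=⊥  +wl: 
  step 5. node 4  ⊔preds=+  new=+  old=⊥  +wl: 1,3
  step 6. node 5  ⊔preds=⊥  new=+  stable
  step 7. node 1  ⊔preds=⊤  new=⊤  old=0  +wl: 0
  step 8. node 3  ⊔preds=⊤  new=⊤  old=−  +wl: 
  step 9. node 0  ⊔preds=⊤  new=⊤  old=0  +wl: 1
  step 10. node 1  ⊔preds=⊤  new=⊤  stable

Least fixpoint reached:
  node 0: ⊤
  node 1: ⊤
  node 2: −
  node 3: ⊤
  node 4: +
  node 5: +

⊤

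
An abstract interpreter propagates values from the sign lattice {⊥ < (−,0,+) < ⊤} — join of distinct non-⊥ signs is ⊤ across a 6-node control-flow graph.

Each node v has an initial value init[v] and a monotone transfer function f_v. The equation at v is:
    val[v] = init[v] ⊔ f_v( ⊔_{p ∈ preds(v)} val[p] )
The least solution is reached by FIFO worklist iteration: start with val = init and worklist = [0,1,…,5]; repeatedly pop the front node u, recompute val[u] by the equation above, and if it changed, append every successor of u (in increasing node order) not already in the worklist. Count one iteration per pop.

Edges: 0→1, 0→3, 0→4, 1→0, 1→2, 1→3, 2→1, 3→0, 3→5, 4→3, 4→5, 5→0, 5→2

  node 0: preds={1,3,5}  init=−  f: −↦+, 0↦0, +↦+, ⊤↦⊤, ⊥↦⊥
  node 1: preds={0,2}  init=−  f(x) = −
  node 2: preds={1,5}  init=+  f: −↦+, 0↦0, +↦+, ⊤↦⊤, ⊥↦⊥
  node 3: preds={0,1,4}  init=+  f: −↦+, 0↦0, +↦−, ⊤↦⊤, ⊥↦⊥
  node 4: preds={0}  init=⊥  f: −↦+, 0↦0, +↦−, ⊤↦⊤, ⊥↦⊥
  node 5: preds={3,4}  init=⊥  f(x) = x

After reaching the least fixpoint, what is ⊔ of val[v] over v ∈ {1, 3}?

Worklist (10 pops):
  #1 pop 0: in=⊤ → ⊤ (was −); enqueue []
  #2 pop 1: in=⊤ → − (no change)
  #3 pop 2: in=− → + (no change)
  #4 pop 3: in=⊤ → ⊤ (was +); enqueue [0]
  #5 pop 4: in=⊤ → ⊤ (was ⊥); enqueue [3]
  #6 pop 5: in=⊤ → ⊤ (was ⊥); enqueue [2]
  #7 pop 0: in=⊤ → ⊤ (no change)
  #8 pop 3: in=⊤ → ⊤ (no change)
  #9 pop 2: in=⊤ → ⊤ (was +); enqueue [1]
  #10 pop 1: in=⊤ → − (no change)

Fixpoint:
  val[0] = ⊤
  val[1] = −
  val[2] = ⊤
  val[3] = ⊤
  val[4] = ⊤
  val[5] = ⊤

⊤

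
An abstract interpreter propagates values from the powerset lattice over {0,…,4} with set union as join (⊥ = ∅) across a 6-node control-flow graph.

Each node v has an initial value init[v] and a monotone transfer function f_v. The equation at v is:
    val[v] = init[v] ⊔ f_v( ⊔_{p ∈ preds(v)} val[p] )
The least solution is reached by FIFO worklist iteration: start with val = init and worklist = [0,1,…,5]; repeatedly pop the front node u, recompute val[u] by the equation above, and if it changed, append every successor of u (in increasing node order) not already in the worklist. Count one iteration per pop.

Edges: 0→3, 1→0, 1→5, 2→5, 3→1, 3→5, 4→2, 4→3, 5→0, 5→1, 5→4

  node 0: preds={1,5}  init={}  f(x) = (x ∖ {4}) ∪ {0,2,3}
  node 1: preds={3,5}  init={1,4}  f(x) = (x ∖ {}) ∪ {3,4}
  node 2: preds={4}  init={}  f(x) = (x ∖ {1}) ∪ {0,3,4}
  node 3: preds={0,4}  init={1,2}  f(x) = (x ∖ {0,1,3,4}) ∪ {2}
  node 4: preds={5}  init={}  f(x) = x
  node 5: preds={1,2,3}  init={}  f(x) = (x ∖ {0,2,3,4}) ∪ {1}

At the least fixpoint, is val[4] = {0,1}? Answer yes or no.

Iteration log — 11 steps:
  step 1. node 0  ⊔preds={1,4}  new={0,1,2,3}  old={}  +wl: 
  step 2. node 1  ⊔preds={1,2}  new={1,2,3,4}  old={1,4}  +wl: 0
  step 3. node 2  ⊔preds={}  new={0,3,4}  old={}  +wl: 
  step 4. node 3  ⊔preds={0,1,2,3}  new={1,2}  stable
  step 5. node 4  ⊔preds={}  new={}  stable
  step 6. node 5  ⊔preds={0,1,2,3,4}  new={1}  old={}  +wl: 1,4
  step 7. node 0  ⊔preds={1,2,3,4}  new={0,1,2,3}  stable
  step 8. node 1  ⊔preds={1,2}  new={1,2,3,4}  stable
  step 9. node 4  ⊔preds={1}  new={1}  old={}  +wl: 2,3
  step 10. node 2  ⊔preds={1}  new={0,3,4}  stable
  step 11. node 3  ⊔preds={0,1,2,3}  new={1,2}  stable

Least fixpoint reached:
  node 0: {0,1,2,3}
  node 1: {1,2,3,4}
  node 2: {0,3,4}
  node 3: {1,2}
  node 4: {1}
  node 5: {1}

no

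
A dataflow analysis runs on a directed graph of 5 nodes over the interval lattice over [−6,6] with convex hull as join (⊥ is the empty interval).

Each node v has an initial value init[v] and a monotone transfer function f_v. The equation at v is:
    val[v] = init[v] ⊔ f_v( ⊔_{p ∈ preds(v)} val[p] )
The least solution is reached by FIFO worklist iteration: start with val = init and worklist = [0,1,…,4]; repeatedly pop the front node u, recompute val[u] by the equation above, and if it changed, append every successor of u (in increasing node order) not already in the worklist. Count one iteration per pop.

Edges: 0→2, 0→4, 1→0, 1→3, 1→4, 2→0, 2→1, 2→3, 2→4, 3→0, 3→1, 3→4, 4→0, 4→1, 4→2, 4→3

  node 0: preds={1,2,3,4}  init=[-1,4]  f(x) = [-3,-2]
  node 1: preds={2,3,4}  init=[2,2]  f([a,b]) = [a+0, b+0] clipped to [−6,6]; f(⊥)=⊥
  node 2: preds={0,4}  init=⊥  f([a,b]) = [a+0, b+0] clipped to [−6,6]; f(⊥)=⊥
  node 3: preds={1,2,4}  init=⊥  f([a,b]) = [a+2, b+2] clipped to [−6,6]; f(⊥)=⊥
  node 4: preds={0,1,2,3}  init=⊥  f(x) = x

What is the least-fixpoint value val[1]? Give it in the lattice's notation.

[-3,6]

Worklist (12 pops):
  #1 pop 0: in=[2,2] → [-3,4] (was [-1,4]); enqueue []
  #2 pop 1: in=⊥ → [2,2] (no change)
  #3 pop 2: in=[-3,4] → [-3,4] (was ⊥); enqueue [0,1]
  #4 pop 3: in=[-3,4] → [-1,6] (was ⊥); enqueue []
  #5 pop 4: in=[-3,6] → [-3,6] (was ⊥); enqueue [2,3]
  #6 pop 0: in=[-3,6] → [-3,4] (no change)
  #7 pop 1: in=[-3,6] → [-3,6] (was [2,2]); enqueue [0,4]
  #8 pop 2: in=[-3,6] → [-3,6] (was [-3,4]); enqueue [1]
  #9 pop 3: in=[-3,6] → [-1,6] (no change)
  #10 pop 0: in=[-3,6] → [-3,4] (no change)
  #11 pop 4: in=[-3,6] → [-3,6] (no change)
  #12 pop 1: in=[-3,6] → [-3,6] (no change)

Fixpoint:
  val[0] = [-3,4]
  val[1] = [-3,6]
  val[2] = [-3,6]
  val[3] = [-1,6]
  val[4] = [-3,6]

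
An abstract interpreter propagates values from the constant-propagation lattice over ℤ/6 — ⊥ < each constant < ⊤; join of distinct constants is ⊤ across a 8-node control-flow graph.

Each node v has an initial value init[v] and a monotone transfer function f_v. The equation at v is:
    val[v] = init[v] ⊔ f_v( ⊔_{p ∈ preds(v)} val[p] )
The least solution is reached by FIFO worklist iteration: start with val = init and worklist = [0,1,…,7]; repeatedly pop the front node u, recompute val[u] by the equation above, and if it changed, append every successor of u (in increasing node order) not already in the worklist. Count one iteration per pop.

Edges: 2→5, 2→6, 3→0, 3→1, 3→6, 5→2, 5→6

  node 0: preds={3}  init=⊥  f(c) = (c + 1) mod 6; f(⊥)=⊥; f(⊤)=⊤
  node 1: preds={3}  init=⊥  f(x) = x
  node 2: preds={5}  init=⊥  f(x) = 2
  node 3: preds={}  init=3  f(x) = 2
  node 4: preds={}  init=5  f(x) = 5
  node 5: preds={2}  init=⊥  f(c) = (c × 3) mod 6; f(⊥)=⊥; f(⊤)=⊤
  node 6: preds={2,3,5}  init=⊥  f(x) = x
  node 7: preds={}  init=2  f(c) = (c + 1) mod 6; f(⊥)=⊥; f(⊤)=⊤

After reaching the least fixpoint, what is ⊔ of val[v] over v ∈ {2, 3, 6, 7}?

Iteration log — 11 steps:
  step 1. node 0  ⊔preds=3  new=4  old=⊥  +wl: 
  step 2. node 1  ⊔preds=3  new=3  old=⊥  +wl: 
  step 3. node 2  ⊔preds=⊥  new=2  old=⊥  +wl: 
  step 4. node 3  ⊔preds=⊥  new=⊤  old=3  +wl: 0,1
  step 5. node 4  ⊔preds=⊥  new=5  stable
  step 6. node 5  ⊔preds=2  new=0  old=⊥  +wl: 2
  step 7. node 6  ⊔preds=⊤  new=⊤  old=⊥  +wl: 
  step 8. node 7  ⊔preds=⊥  new=2  stable
  step 9. node 0  ⊔preds=⊤  new=⊤  old=4  +wl: 
  step 10. node 1  ⊔preds=⊤  new=⊤  old=3  +wl: 
  step 11. node 2  ⊔preds=0  new=2  stable

Least fixpoint reached:
  node 0: ⊤
  node 1: ⊤
  node 2: 2
  node 3: ⊤
  node 4: 5
  node 5: 0
  node 6: ⊤
  node 7: 2

⊤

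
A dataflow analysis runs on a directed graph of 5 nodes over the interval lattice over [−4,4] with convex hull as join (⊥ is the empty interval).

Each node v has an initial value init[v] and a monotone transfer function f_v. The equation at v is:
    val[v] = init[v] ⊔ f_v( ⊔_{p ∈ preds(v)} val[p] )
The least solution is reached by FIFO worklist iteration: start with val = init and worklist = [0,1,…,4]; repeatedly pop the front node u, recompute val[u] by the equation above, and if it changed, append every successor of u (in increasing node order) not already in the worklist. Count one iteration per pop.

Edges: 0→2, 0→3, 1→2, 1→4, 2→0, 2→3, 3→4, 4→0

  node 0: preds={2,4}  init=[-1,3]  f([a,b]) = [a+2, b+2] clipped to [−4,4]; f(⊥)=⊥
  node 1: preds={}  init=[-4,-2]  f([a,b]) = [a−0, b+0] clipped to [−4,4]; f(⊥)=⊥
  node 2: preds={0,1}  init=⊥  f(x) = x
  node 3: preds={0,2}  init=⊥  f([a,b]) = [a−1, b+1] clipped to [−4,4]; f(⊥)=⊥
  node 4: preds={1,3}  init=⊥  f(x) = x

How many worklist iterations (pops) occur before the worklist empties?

9

Worklist (9 pops):
  #1 pop 0: in=⊥ → [-1,3] (no change)
  #2 pop 1: in=⊥ → [-4,-2] (no change)
  #3 pop 2: in=[-4,3] → [-4,3] (was ⊥); enqueue [0]
  #4 pop 3: in=[-4,3] → [-4,4] (was ⊥); enqueue []
  #5 pop 4: in=[-4,4] → [-4,4] (was ⊥); enqueue []
  #6 pop 0: in=[-4,4] → [-2,4] (was [-1,3]); enqueue [2,3]
  #7 pop 2: in=[-4,4] → [-4,4] (was [-4,3]); enqueue [0]
  #8 pop 3: in=[-4,4] → [-4,4] (no change)
  #9 pop 0: in=[-4,4] → [-2,4] (no change)

Fixpoint:
  val[0] = [-2,4]
  val[1] = [-4,-2]
  val[2] = [-4,4]
  val[3] = [-4,4]
  val[4] = [-4,4]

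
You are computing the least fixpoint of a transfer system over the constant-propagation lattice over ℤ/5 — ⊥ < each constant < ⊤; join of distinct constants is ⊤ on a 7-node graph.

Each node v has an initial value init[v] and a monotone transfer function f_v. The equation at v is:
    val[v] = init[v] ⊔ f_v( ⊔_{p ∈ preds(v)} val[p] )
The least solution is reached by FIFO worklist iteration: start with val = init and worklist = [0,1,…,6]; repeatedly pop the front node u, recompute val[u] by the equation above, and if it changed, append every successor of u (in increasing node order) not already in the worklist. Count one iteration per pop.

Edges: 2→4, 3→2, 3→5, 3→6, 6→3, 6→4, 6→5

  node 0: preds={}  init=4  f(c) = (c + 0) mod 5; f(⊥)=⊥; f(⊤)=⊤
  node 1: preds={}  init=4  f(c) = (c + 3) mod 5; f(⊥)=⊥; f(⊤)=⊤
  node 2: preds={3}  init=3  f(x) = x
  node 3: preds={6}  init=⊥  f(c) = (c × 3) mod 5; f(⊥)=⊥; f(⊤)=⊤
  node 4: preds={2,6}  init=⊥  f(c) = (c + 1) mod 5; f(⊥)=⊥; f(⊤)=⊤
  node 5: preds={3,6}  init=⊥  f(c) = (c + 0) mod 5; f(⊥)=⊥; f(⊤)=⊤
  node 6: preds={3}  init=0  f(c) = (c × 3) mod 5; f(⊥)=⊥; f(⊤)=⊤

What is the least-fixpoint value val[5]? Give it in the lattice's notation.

Worklist (9 pops):
  #1 pop 0: in=⊥ → 4 (no change)
  #2 pop 1: in=⊥ → 4 (no change)
  #3 pop 2: in=⊥ → 3 (no change)
  #4 pop 3: in=0 → 0 (was ⊥); enqueue [2]
  #5 pop 4: in=⊤ → ⊤ (was ⊥); enqueue []
  #6 pop 5: in=0 → 0 (was ⊥); enqueue []
  #7 pop 6: in=0 → 0 (no change)
  #8 pop 2: in=0 → ⊤ (was 3); enqueue [4]
  #9 pop 4: in=⊤ → ⊤ (no change)

Fixpoint:
  val[0] = 4
  val[1] = 4
  val[2] = ⊤
  val[3] = 0
  val[4] = ⊤
  val[5] = 0
  val[6] = 0

0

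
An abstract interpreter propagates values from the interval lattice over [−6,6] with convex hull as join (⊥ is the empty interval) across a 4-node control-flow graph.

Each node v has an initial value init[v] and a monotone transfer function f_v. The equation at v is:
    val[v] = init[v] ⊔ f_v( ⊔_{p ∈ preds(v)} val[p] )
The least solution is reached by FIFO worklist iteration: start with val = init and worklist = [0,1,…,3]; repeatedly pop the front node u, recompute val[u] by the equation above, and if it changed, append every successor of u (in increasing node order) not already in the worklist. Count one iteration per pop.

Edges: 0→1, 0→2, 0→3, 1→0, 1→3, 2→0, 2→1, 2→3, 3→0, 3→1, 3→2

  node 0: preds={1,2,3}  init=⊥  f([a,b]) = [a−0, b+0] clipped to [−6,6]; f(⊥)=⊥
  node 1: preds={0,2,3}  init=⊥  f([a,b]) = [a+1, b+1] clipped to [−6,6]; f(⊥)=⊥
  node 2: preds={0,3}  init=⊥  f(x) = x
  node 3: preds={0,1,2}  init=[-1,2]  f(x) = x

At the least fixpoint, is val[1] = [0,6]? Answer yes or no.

yes

Worklist (22 pops):
  #1 pop 0: in=[-1,2] → [-1,2] (was ⊥); enqueue []
  #2 pop 1: in=[-1,2] → [0,3] (was ⊥); enqueue [0]
  #3 pop 2: in=[-1,2] → [-1,2] (was ⊥); enqueue [1]
  #4 pop 3: in=[-1,3] → [-1,3] (was [-1,2]); enqueue [2]
  #5 pop 0: in=[-1,3] → [-1,3] (was [-1,2]); enqueue [3]
  #6 pop 1: in=[-1,3] → [0,4] (was [0,3]); enqueue [0]
  #7 pop 2: in=[-1,3] → [-1,3] (was [-1,2]); enqueue [1]
  #8 pop 3: in=[-1,4] → [-1,4] (was [-1,3]); enqueue [2]
  #9 pop 0: in=[-1,4] → [-1,4] (was [-1,3]); enqueue [3]
  #10 pop 1: in=[-1,4] → [0,5] (was [0,4]); enqueue [0]
  #11 pop 2: in=[-1,4] → [-1,4] (was [-1,3]); enqueue [1]
  #12 pop 3: in=[-1,5] → [-1,5] (was [-1,4]); enqueue [2]
  #13 pop 0: in=[-1,5] → [-1,5] (was [-1,4]); enqueue [3]
  #14 pop 1: in=[-1,5] → [0,6] (was [0,5]); enqueue [0]
  #15 pop 2: in=[-1,5] → [-1,5] (was [-1,4]); enqueue [1]
  #16 pop 3: in=[-1,6] → [-1,6] (was [-1,5]); enqueue [2]
  #17 pop 0: in=[-1,6] → [-1,6] (was [-1,5]); enqueue [3]
  #18 pop 1: in=[-1,6] → [0,6] (no change)
  #19 pop 2: in=[-1,6] → [-1,6] (was [-1,5]); enqueue [0,1]
  #20 pop 3: in=[-1,6] → [-1,6] (no change)
  #21 pop 0: in=[-1,6] → [-1,6] (no change)
  #22 pop 1: in=[-1,6] → [0,6] (no change)

Fixpoint:
  val[0] = [-1,6]
  val[1] = [0,6]
  val[2] = [-1,6]
  val[3] = [-1,6]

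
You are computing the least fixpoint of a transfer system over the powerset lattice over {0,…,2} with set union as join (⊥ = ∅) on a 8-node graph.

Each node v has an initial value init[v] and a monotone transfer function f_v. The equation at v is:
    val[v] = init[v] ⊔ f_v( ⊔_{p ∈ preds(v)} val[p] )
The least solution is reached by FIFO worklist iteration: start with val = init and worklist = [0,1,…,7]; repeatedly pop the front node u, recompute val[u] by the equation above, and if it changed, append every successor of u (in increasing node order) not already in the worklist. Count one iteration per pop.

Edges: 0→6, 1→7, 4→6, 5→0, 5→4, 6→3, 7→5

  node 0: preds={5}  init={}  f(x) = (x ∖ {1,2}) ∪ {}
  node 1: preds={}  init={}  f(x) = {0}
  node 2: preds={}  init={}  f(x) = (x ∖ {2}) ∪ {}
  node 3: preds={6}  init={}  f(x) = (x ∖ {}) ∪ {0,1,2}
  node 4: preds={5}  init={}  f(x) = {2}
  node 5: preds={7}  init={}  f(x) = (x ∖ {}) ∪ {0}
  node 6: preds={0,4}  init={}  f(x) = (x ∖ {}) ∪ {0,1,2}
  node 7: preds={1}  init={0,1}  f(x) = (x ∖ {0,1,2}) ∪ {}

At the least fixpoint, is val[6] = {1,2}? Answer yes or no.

Iteration log — 12 steps:
  step 1. node 0  ⊔preds={}  new={}  stable
  step 2. node 1  ⊔preds={}  new={0}  old={}  +wl: 
  step 3. node 2  ⊔preds={}  new={}  stable
  step 4. node 3  ⊔preds={}  new={0,1,2}  old={}  +wl: 
  step 5. node 4  ⊔preds={}  new={2}  old={}  +wl: 
  step 6. node 5  ⊔preds={0,1}  new={0,1}  old={}  +wl: 0,4
  step 7. node 6  ⊔preds={2}  new={0,1,2}  old={}  +wl: 3
  step 8. node 7  ⊔preds={0}  new={0,1}  stable
  step 9. node 0  ⊔preds={0,1}  new={0}  old={}  +wl: 6
  step 10. node 4  ⊔preds={0,1}  new={2}  stable
  step 11. node 3  ⊔preds={0,1,2}  new={0,1,2}  stable
  step 12. node 6  ⊔preds={0,2}  new={0,1,2}  stable

Least fixpoint reached:
  node 0: {0}
  node 1: {0}
  node 2: {}
  node 3: {0,1,2}
  node 4: {2}
  node 5: {0,1}
  node 6: {0,1,2}
  node 7: {0,1}

no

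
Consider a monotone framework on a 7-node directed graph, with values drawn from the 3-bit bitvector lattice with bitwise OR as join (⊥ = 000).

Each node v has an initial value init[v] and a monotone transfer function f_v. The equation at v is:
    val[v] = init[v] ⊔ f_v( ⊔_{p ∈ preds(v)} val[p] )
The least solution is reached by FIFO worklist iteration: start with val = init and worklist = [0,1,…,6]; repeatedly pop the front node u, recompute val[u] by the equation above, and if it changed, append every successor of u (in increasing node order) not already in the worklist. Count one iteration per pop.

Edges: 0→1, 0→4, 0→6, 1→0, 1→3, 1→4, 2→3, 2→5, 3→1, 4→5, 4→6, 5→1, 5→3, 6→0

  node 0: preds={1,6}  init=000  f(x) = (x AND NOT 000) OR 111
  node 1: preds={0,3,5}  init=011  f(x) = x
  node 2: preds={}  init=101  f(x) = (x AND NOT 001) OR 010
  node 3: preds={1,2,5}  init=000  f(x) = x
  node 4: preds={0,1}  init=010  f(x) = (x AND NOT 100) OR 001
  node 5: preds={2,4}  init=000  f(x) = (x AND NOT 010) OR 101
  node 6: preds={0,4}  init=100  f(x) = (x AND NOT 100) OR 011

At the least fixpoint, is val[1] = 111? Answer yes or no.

Iteration log — 10 steps:
  step 1. node 0  ⊔preds=111  new=111  old=000  +wl: 
  step 2. node 1  ⊔preds=111  new=111  old=011  +wl: 0
  step 3. node 2  ⊔preds=000  new=111  old=101  +wl: 
  step 4. node 3  ⊔preds=111  new=111  old=000  +wl: 1
  step 5. node 4  ⊔preds=111  new=011  old=010  +wl: 
  step 6. node 5  ⊔preds=111  new=101  old=000  +wl: 3
  step 7. node 6  ⊔preds=111  new=111  old=100  +wl: 
  step 8. node 0  ⊔preds=111  new=111  stable
  step 9. node 1  ⊔preds=111  new=111  stable
  step 10. node 3  ⊔preds=111  new=111  stable

Least fixpoint reached:
  node 0: 111
  node 1: 111
  node 2: 111
  node 3: 111
  node 4: 011
  node 5: 101
  node 6: 111

yes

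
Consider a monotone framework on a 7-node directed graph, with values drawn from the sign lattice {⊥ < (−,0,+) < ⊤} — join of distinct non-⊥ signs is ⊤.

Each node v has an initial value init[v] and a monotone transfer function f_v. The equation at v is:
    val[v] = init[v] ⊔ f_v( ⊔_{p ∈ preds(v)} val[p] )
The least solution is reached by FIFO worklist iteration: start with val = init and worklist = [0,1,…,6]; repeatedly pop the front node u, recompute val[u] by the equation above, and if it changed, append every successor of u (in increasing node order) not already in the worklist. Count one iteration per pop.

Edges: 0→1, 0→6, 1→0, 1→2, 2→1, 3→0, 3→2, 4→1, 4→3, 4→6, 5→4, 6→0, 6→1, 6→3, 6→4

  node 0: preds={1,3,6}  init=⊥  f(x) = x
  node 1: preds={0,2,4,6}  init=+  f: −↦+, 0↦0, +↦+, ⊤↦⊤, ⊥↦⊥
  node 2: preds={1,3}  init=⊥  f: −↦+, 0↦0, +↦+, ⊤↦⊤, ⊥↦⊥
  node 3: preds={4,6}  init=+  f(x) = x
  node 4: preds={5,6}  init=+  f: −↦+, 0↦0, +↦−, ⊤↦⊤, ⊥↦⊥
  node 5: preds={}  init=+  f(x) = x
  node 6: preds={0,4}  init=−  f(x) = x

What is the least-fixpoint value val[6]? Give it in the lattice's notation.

⊤

Worklist (12 pops):
  #1 pop 0: in=⊤ → ⊤ (was ⊥); enqueue []
  #2 pop 1: in=⊤ → ⊤ (was +); enqueue [0]
  #3 pop 2: in=⊤ → ⊤ (was ⊥); enqueue [1]
  #4 pop 3: in=⊤ → ⊤ (was +); enqueue [2]
  #5 pop 4: in=⊤ → ⊤ (was +); enqueue [3]
  #6 pop 5: in=⊥ → + (no change)
  #7 pop 6: in=⊤ → ⊤ (was −); enqueue [4]
  #8 pop 0: in=⊤ → ⊤ (no change)
  #9 pop 1: in=⊤ → ⊤ (no change)
  #10 pop 2: in=⊤ → ⊤ (no change)
  #11 pop 3: in=⊤ → ⊤ (no change)
  #12 pop 4: in=⊤ → ⊤ (no change)

Fixpoint:
  val[0] = ⊤
  val[1] = ⊤
  val[2] = ⊤
  val[3] = ⊤
  val[4] = ⊤
  val[5] = +
  val[6] = ⊤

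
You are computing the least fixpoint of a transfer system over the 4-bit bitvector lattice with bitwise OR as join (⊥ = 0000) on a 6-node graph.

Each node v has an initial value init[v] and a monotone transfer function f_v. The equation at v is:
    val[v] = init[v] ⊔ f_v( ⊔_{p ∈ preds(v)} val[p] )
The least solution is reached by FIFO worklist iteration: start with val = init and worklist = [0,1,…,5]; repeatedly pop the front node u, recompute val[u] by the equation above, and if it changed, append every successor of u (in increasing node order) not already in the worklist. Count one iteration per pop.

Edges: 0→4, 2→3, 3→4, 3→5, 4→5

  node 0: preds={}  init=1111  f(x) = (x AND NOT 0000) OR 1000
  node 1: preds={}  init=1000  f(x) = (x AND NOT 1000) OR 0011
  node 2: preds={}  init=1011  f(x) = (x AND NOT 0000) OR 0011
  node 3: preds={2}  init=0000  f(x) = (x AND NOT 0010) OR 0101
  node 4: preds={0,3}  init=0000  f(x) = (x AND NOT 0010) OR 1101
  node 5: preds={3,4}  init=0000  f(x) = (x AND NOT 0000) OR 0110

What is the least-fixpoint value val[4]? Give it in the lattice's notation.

Worklist (6 pops):
  #1 pop 0: in=0000 → 1111 (no change)
  #2 pop 1: in=0000 → 1011 (was 1000); enqueue []
  #3 pop 2: in=0000 → 1011 (no change)
  #4 pop 3: in=1011 → 1101 (was 0000); enqueue []
  #5 pop 4: in=1111 → 1101 (was 0000); enqueue []
  #6 pop 5: in=1101 → 1111 (was 0000); enqueue []

Fixpoint:
  val[0] = 1111
  val[1] = 1011
  val[2] = 1011
  val[3] = 1101
  val[4] = 1101
  val[5] = 1111

1101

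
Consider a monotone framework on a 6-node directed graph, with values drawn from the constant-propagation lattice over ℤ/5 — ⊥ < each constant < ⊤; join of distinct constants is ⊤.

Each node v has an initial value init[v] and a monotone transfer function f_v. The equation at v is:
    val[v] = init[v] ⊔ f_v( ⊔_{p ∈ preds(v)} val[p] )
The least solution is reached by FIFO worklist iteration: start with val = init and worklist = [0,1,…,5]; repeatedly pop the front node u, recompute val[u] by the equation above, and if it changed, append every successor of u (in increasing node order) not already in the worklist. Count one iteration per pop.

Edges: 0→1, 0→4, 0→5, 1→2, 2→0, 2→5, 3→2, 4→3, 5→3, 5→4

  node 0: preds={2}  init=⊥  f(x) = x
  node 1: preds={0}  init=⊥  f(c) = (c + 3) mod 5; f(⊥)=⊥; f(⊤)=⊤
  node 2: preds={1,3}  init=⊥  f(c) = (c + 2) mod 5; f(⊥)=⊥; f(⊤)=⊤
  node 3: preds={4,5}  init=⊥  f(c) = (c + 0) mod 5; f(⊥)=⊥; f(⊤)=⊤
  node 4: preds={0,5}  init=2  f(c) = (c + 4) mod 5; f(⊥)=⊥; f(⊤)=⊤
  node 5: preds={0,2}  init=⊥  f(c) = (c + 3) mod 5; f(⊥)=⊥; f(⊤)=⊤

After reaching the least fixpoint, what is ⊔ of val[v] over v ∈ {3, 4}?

⊤

Worklist (19 pops):
  #1 pop 0: in=⊥ → ⊥ (no change)
  #2 pop 1: in=⊥ → ⊥ (no change)
  #3 pop 2: in=⊥ → ⊥ (no change)
  #4 pop 3: in=2 → 2 (was ⊥); enqueue [2]
  #5 pop 4: in=⊥ → 2 (no change)
  #6 pop 5: in=⊥ → ⊥ (no change)
  #7 pop 2: in=2 → 4 (was ⊥); enqueue [0,5]
  #8 pop 0: in=4 → 4 (was ⊥); enqueue [1,4]
  #9 pop 5: in=4 → 2 (was ⊥); enqueue [3]
  #10 pop 1: in=4 → 2 (was ⊥); enqueue [2]
  #11 pop 4: in=⊤ → ⊤ (was 2); enqueue []
  #12 pop 3: in=⊤ → ⊤ (was 2); enqueue []
  #13 pop 2: in=⊤ → ⊤ (was 4); enqueue [0,5]
  #14 pop 0: in=⊤ → ⊤ (was 4); enqueue [1,4]
  #15 pop 5: in=⊤ → ⊤ (was 2); enqueue [3]
  #16 pop 1: in=⊤ → ⊤ (was 2); enqueue [2]
  #17 pop 4: in=⊤ → ⊤ (no change)
  #18 pop 3: in=⊤ → ⊤ (no change)
  #19 pop 2: in=⊤ → ⊤ (no change)

Fixpoint:
  val[0] = ⊤
  val[1] = ⊤
  val[2] = ⊤
  val[3] = ⊤
  val[4] = ⊤
  val[5] = ⊤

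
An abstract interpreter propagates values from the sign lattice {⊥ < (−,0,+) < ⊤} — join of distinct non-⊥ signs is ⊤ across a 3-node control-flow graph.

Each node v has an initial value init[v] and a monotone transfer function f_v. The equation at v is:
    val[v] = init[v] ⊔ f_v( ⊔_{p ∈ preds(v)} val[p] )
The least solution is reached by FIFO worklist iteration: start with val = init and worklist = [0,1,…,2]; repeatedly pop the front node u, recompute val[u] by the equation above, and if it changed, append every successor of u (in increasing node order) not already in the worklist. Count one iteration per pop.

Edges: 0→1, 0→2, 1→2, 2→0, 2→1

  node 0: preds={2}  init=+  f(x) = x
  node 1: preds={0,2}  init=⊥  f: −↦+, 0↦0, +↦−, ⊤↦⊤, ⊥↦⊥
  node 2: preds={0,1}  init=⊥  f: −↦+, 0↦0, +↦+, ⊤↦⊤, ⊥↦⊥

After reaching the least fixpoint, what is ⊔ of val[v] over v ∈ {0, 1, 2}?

Trace (6 dequeues):
  [1] u=0 | in ⊥ | out + | ==
  [2] u=1 | in + | out − | prev ⊥ | push {}
  [3] u=2 | in ⊤ | out ⊤ | prev ⊥ | push {0,1}
  [4] u=0 | in ⊤ | out ⊤ | prev + | push {2}
  [5] u=1 | in ⊤ | out ⊤ | prev − | push {}
  [6] u=2 | in ⊤ | out ⊤ | ==

Converged values:
  [0] ⊤
  [1] ⊤
  [2] ⊤

⊤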